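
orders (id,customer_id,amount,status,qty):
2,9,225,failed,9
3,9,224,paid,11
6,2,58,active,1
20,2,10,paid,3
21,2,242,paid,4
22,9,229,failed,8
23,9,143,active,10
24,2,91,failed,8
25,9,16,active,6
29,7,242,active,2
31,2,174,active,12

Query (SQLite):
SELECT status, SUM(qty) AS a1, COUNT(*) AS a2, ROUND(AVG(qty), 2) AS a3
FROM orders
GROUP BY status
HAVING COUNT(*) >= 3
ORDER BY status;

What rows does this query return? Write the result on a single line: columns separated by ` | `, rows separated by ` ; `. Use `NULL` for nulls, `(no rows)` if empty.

Group orders by status.
Per group compute: SUM(qty), COUNT(*), ROUND(AVG(qty), 2).
HAVING: drop groups with fewer than 3 rows.
  active: ids {6, 23, 25, 29, 31} → SUM(qty)=31, COUNT(*)=5, ROUND(AVG(qty), 2)=6.2
  failed: ids {2, 22, 24} → SUM(qty)=25, COUNT(*)=3, ROUND(AVG(qty), 2)=8.33
  paid: ids {3, 20, 21} → SUM(qty)=18, COUNT(*)=3, ROUND(AVG(qty), 2)=6

active | 31 | 5 | 6.2 ; failed | 25 | 3 | 8.33 ; paid | 18 | 3 | 6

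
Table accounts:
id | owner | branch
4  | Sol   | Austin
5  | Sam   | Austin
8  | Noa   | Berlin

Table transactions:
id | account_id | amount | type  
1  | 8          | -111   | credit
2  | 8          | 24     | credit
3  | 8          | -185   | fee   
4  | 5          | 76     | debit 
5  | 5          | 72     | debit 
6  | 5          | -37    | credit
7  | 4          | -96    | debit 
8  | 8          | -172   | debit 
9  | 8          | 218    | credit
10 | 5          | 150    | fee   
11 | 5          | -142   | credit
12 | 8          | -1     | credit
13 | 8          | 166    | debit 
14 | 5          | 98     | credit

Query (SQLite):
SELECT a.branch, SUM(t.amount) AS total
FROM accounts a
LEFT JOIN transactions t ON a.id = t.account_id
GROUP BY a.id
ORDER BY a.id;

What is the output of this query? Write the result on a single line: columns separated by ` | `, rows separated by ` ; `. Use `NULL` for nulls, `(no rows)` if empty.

Austin | -96 ; Austin | 217 ; Berlin | -61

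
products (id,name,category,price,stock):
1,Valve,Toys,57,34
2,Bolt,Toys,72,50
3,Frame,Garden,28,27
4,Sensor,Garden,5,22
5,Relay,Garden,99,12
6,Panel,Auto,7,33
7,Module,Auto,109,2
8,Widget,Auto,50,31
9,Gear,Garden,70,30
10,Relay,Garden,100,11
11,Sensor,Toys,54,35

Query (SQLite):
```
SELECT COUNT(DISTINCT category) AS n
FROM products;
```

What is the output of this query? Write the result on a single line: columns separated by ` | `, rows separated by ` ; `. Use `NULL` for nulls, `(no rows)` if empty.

3

Count distinct non-NULL category values.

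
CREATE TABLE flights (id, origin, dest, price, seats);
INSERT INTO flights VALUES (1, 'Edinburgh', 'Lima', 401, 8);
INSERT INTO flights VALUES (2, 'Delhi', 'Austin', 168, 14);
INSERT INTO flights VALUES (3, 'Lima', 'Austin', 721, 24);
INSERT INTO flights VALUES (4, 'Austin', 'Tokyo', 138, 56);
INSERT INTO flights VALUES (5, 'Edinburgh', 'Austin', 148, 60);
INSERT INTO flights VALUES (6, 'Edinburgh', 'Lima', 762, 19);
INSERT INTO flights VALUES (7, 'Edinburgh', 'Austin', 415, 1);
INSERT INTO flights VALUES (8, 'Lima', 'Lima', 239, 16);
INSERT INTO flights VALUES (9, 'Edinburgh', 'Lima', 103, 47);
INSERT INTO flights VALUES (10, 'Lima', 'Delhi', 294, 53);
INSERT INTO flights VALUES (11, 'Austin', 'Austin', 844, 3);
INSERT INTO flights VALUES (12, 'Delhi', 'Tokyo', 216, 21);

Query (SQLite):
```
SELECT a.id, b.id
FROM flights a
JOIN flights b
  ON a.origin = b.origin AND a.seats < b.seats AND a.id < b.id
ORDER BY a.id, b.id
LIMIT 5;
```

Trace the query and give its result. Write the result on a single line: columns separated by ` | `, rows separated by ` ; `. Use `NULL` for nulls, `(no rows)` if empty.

1 | 5 ; 1 | 6 ; 1 | 9 ; 2 | 12 ; 3 | 10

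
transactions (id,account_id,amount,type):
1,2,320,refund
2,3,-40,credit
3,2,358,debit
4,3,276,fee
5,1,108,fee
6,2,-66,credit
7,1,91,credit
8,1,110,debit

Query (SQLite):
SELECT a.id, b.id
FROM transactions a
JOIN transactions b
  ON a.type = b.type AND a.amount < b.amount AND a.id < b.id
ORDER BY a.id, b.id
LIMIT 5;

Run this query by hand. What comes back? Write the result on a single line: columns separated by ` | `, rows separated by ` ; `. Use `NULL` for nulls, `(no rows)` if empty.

Pairs (a,b) with same type, a.amount < b.amount, a.id < b.id.
type groups: credit:{2,6,7} debit:{3,8} fee:{4,5} refund:{1}
Ordered by (a.id, b.id); first 5.

2 | 7 ; 6 | 7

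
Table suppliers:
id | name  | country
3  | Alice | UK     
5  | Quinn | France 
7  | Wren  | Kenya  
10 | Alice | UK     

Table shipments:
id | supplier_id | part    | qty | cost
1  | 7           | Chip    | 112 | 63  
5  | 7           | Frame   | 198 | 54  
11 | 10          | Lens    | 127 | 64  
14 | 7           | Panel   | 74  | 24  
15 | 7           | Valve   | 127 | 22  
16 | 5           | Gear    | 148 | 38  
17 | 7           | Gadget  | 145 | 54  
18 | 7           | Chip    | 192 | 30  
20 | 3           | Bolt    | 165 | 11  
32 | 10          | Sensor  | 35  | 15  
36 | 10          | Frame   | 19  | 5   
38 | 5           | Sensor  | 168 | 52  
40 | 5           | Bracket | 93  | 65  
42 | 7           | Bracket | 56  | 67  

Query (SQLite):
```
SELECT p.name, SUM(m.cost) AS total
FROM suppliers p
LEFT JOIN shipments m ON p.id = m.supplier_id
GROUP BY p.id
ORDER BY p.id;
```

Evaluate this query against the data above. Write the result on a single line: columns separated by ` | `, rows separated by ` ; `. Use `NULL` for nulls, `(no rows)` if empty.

Alice | 11 ; Quinn | 155 ; Wren | 314 ; Alice | 84

LEFT JOIN keeps every suppliers row; unmatched ones get NULL for shipments columns.
Group by suppliers.id and compute SUM(m.cost). SUM over an all-NULL group is NULL.
  3: ids {20} → SUM(m.cost)=11
  5: ids {16, 38, 40} → SUM(m.cost)=155
  7: ids {1, 5, 14, 15, 17, 18, 42} → SUM(m.cost)=314
  10: ids {11, 32, 36} → SUM(m.cost)=84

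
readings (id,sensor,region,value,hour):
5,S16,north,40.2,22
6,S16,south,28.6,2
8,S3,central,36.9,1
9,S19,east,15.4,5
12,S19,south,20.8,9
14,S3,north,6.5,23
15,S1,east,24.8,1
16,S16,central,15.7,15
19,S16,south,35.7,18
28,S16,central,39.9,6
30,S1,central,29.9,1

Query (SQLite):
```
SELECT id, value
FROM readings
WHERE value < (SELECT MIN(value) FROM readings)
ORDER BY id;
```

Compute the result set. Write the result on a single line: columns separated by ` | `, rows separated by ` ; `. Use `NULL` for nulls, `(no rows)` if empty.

(no rows)

Scalar subquery: MIN(value) over all readings rows = 6.5.
Keep rows where value < that value.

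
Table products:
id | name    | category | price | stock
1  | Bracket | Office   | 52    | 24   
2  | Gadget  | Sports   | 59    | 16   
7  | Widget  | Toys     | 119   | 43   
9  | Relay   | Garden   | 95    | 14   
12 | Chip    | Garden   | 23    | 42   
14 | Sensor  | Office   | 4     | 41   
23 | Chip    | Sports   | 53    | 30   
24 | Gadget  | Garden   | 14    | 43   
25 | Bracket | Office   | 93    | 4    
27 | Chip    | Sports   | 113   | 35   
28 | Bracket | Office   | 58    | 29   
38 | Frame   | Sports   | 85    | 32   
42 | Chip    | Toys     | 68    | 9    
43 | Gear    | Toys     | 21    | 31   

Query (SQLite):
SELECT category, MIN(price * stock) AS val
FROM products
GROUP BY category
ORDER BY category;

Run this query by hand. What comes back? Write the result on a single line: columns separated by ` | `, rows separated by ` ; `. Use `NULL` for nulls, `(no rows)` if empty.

For each row compute price * stock.
Group by category; take MIN of the expression per group.
  Garden: ids {9, 12, 24} → MIN(price * stock)=602
  Office: ids {1, 14, 25, 28} → MIN(price * stock)=164
  Sports: ids {2, 23, 27, 38} → MIN(price * stock)=944
  Toys: ids {7, 42, 43} → MIN(price * stock)=612

Garden | 602 ; Office | 164 ; Sports | 944 ; Toys | 612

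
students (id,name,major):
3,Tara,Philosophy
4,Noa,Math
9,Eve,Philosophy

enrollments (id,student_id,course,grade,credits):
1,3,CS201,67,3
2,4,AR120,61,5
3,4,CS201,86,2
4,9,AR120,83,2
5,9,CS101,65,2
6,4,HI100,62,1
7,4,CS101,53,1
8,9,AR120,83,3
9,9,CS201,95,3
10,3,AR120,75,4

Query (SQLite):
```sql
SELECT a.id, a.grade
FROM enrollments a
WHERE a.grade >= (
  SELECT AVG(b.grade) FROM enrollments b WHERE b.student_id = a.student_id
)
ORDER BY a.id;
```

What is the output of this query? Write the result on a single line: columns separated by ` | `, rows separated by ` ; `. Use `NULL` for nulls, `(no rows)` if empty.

3 | 86 ; 4 | 83 ; 8 | 83 ; 9 | 95 ; 10 | 75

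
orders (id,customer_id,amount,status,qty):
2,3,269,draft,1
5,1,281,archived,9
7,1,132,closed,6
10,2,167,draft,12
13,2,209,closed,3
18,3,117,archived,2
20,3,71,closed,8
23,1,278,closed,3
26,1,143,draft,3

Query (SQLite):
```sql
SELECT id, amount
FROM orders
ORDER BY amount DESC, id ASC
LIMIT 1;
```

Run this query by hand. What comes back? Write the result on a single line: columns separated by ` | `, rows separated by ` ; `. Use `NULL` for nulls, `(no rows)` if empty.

5 | 281

Sort by amount desc, tiebreak id asc: (281, id=5), (278, id=23), (269, id=2), (209, id=13) …. Take first 1.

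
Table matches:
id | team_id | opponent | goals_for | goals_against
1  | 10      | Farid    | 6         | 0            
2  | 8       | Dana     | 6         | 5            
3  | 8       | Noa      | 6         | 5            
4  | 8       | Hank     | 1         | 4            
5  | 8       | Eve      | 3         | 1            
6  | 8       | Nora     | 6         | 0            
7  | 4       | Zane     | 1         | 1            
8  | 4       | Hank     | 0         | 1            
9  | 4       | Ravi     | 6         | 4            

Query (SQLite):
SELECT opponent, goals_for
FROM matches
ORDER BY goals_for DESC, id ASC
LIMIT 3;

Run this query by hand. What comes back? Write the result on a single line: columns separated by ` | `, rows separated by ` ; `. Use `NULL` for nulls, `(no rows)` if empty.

Sort by goals_for desc, tiebreak id asc: (6, id=1), (6, id=2), (6, id=3), (6, id=6), (6, id=9), (3, id=5) …. Take first 3.

Farid | 6 ; Dana | 6 ; Noa | 6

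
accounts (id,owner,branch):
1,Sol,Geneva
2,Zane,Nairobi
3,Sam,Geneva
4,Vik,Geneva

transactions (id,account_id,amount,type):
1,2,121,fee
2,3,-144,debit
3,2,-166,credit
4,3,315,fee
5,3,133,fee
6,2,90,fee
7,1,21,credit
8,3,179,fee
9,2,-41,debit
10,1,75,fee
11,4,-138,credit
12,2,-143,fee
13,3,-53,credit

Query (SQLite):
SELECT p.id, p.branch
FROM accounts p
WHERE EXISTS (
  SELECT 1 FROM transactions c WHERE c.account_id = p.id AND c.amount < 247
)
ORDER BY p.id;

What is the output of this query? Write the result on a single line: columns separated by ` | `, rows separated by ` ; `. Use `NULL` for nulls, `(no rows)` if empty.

For each accounts row, check whether any transactions with matching account_id has amount < 247.
Keep rows where that is true.

1 | Geneva ; 2 | Nairobi ; 3 | Geneva ; 4 | Geneva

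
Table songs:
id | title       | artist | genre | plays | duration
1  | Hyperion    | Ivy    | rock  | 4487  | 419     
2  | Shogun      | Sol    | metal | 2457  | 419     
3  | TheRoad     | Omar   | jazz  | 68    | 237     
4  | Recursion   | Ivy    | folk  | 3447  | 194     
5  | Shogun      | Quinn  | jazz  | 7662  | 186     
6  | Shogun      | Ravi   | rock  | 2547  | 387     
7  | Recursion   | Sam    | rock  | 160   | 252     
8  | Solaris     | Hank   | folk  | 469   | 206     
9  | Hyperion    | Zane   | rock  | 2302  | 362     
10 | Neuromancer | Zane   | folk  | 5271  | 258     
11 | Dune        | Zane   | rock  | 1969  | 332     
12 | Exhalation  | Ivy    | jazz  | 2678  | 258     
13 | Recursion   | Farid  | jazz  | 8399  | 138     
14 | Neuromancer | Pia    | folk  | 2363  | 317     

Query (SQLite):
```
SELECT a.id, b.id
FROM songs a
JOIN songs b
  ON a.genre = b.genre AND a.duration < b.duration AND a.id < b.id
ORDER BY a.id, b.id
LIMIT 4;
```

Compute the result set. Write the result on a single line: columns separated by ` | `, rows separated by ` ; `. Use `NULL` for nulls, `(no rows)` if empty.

3 | 12 ; 4 | 8 ; 4 | 10 ; 4 | 14

Pairs (a,b) with same genre, a.duration < b.duration, a.id < b.id.
genre groups: folk:{4,8,10,14} jazz:{3,5,12,13} metal:{2} rock:{1,6,7,9,11}
Ordered by (a.id, b.id); first 4.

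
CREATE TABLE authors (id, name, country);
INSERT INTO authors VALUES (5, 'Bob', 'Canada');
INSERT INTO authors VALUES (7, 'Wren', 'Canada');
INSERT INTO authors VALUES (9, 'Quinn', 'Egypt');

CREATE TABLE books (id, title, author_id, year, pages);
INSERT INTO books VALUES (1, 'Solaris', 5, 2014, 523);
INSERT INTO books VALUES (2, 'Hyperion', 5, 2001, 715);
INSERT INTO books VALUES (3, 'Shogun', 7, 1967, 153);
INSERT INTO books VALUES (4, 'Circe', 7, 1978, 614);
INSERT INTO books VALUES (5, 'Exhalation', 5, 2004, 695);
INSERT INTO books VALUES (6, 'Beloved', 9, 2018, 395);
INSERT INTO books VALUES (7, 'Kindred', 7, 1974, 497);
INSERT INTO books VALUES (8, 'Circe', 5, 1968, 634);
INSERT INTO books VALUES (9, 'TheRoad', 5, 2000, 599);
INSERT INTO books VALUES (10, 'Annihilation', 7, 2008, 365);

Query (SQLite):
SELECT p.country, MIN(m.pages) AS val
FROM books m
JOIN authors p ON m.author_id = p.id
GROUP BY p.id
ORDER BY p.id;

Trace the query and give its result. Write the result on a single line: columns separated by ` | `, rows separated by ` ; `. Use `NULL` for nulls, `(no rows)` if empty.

Canada | 523 ; Canada | 153 ; Egypt | 395

Join each books row to its authors via author_id.
Group joined rows by authors.id; compute MIN(m.pages) per group.
  5: ids {1, 2, 5, 8, 9} → MIN(m.pages)=523
  7: ids {3, 4, 7, 10} → MIN(m.pages)=153
  9: ids {6} → MIN(m.pages)=395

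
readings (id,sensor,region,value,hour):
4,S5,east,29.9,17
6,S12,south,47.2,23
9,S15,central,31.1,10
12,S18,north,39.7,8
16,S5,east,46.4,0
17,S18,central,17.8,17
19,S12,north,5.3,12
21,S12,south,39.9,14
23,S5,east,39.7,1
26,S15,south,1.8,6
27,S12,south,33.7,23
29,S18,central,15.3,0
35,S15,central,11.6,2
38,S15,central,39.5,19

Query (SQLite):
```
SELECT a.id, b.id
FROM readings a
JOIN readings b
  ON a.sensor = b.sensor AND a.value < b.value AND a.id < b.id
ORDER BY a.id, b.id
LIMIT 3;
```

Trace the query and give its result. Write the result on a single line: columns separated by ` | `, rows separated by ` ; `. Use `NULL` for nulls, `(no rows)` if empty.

Pairs (a,b) with same sensor, a.value < b.value, a.id < b.id.
sensor groups: S12:{6,19,21,27} S15:{9,26,35,38} S18:{12,17,29} S5:{4,16,23}
Ordered by (a.id, b.id); first 3.

4 | 16 ; 4 | 23 ; 9 | 38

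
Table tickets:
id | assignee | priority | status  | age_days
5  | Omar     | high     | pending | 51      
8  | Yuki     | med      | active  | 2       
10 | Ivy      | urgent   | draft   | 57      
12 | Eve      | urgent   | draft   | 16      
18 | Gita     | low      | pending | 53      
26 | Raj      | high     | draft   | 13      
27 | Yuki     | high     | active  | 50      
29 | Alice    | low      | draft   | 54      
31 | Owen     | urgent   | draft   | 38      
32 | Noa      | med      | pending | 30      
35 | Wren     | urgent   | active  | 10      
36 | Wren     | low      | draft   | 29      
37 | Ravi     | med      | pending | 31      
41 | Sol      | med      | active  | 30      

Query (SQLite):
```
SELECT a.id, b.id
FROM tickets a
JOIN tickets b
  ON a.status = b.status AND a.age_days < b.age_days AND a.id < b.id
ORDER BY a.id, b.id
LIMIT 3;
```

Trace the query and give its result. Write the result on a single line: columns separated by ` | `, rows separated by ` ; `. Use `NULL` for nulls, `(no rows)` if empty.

5 | 18 ; 8 | 27 ; 8 | 35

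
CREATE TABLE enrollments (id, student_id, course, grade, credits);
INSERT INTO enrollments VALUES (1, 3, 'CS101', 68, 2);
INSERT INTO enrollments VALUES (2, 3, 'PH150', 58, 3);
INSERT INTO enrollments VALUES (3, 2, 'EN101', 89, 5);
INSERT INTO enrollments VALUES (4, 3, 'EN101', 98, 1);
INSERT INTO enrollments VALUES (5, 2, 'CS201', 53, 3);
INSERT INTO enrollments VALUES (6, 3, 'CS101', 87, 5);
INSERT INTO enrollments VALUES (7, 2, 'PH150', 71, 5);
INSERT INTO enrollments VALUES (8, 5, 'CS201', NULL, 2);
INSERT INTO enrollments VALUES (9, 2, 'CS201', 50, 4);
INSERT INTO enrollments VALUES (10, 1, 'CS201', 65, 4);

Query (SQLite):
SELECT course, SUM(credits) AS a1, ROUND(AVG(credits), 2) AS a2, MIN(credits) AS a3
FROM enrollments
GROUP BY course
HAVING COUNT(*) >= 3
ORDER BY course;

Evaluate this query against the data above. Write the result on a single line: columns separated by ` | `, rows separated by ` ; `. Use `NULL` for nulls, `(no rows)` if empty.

Group enrollments by course.
Per group compute: SUM(credits), ROUND(AVG(credits), 2), MIN(credits).
HAVING: drop groups with fewer than 3 rows.
  CS101: ids {1, 6} → SUM(credits)=7, ROUND(AVG(credits), 2)=3.5, MIN(credits)=2
  CS201: ids {5, 8, 9, 10} → SUM(credits)=13, ROUND(AVG(credits), 2)=3.25, MIN(credits)=2
  EN101: ids {3, 4} → SUM(credits)=6, ROUND(AVG(credits), 2)=3, MIN(credits)=1
  PH150: ids {2, 7} → SUM(credits)=8, ROUND(AVG(credits), 2)=4, MIN(credits)=3

CS201 | 13 | 3.25 | 2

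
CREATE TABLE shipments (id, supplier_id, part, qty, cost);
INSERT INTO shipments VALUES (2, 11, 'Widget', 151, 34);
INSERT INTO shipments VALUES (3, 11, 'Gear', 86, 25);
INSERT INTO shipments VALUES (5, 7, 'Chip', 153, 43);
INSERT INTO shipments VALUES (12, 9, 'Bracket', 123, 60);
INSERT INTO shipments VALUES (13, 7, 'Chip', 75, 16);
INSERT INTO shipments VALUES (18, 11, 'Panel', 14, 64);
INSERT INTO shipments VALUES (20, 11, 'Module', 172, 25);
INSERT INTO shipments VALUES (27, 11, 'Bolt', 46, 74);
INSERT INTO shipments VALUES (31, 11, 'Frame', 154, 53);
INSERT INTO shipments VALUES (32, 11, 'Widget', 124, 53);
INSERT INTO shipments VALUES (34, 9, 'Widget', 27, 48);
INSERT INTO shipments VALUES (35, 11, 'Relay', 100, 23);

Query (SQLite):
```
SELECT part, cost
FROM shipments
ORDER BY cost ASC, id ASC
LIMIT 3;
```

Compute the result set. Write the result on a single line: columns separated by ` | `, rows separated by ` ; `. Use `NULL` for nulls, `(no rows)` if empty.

Chip | 16 ; Relay | 23 ; Gear | 25

Sort by cost asc, tiebreak id asc: (16, id=13), (23, id=35), (25, id=3), (25, id=20), (34, id=2), (43, id=5) …. Take first 3.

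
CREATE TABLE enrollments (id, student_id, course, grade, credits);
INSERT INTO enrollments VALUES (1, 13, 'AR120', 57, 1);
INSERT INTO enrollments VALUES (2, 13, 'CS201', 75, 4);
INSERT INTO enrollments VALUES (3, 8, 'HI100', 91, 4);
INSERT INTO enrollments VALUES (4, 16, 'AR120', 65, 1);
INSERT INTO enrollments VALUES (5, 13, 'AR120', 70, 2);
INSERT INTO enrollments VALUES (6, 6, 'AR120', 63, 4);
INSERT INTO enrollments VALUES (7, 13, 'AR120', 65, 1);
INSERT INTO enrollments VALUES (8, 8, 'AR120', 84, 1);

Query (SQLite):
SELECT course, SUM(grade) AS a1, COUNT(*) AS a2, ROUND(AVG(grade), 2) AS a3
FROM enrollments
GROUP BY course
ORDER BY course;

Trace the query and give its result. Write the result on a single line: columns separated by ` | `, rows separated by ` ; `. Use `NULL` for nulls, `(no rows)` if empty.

Group enrollments by course.
Per group compute: SUM(grade), COUNT(*), ROUND(AVG(grade), 2).
  AR120: ids {1, 4, 5, 6, 7, 8} → SUM(grade)=404, COUNT(*)=6, ROUND(AVG(grade), 2)=67.33
  CS201: ids {2} → SUM(grade)=75, COUNT(*)=1, ROUND(AVG(grade), 2)=75
  HI100: ids {3} → SUM(grade)=91, COUNT(*)=1, ROUND(AVG(grade), 2)=91

AR120 | 404 | 6 | 67.33 ; CS201 | 75 | 1 | 75 ; HI100 | 91 | 1 | 91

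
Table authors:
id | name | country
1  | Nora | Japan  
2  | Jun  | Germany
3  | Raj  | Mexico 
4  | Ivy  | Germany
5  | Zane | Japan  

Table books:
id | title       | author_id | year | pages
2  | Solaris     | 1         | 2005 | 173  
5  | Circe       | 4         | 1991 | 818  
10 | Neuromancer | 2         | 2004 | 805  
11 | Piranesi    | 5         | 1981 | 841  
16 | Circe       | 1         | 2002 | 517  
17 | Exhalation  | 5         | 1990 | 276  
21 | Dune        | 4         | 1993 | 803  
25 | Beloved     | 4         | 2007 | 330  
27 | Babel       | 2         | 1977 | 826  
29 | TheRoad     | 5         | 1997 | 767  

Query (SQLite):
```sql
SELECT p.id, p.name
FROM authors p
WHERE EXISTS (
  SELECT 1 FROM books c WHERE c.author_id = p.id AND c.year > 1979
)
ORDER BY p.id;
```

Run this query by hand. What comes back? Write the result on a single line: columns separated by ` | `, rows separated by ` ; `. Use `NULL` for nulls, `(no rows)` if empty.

For each authors row, check whether any books with matching author_id has year > 1979.
Keep rows where that is true.

1 | Nora ; 2 | Jun ; 4 | Ivy ; 5 | Zane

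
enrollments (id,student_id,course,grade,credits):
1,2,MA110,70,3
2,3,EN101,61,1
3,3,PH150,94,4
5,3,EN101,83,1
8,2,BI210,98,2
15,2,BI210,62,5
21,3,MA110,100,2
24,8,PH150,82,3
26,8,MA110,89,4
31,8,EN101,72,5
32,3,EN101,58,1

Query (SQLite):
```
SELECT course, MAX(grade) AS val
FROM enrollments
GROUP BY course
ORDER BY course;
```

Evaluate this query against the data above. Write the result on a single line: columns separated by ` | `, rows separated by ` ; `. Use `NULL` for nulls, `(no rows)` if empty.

Partition enrollments by course; compute MAX(grade) within each group.
  BI210: ids {8, 15} → MAX(grade)=98
  EN101: ids {2, 5, 31, 32} → MAX(grade)=83
  MA110: ids {1, 21, 26} → MAX(grade)=100
  PH150: ids {3, 24} → MAX(grade)=94

BI210 | 98 ; EN101 | 83 ; MA110 | 100 ; PH150 | 94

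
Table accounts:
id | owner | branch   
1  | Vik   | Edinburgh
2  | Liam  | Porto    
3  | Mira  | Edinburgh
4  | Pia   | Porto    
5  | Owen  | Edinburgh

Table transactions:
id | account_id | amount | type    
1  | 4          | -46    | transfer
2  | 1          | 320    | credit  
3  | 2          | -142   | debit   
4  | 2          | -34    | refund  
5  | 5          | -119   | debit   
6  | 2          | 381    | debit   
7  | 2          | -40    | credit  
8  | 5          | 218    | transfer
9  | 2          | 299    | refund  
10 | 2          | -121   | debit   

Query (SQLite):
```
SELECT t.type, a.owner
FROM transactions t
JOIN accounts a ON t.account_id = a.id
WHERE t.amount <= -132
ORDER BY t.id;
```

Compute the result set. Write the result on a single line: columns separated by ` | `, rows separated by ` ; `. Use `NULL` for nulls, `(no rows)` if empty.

debit | Liam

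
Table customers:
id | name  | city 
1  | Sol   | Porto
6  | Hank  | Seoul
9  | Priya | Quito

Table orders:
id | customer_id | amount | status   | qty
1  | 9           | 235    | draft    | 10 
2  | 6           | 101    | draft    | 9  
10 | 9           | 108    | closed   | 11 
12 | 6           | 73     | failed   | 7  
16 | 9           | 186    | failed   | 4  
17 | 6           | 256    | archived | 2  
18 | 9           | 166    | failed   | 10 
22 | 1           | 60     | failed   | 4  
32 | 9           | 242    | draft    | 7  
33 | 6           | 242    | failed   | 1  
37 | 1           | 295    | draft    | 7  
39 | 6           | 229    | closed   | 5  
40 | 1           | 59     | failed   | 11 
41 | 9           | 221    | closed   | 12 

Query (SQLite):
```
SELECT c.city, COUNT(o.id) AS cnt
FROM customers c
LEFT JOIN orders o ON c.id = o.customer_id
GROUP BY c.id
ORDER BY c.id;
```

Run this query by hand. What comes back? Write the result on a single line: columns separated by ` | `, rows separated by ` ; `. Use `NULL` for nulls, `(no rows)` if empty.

Porto | 3 ; Seoul | 5 ; Quito | 6

LEFT JOIN keeps every customers row; unmatched ones get NULL for orders columns.
Group by customers.id and compute COUNT(o.id). COUNT(col) of an all-NULL group is 0.
  1: ids {22, 37, 40} → COUNT(o.id)=3
  6: ids {2, 12, 17, 33, 39} → COUNT(o.id)=5
  9: ids {1, 10, 16, 18, 32, 41} → COUNT(o.id)=6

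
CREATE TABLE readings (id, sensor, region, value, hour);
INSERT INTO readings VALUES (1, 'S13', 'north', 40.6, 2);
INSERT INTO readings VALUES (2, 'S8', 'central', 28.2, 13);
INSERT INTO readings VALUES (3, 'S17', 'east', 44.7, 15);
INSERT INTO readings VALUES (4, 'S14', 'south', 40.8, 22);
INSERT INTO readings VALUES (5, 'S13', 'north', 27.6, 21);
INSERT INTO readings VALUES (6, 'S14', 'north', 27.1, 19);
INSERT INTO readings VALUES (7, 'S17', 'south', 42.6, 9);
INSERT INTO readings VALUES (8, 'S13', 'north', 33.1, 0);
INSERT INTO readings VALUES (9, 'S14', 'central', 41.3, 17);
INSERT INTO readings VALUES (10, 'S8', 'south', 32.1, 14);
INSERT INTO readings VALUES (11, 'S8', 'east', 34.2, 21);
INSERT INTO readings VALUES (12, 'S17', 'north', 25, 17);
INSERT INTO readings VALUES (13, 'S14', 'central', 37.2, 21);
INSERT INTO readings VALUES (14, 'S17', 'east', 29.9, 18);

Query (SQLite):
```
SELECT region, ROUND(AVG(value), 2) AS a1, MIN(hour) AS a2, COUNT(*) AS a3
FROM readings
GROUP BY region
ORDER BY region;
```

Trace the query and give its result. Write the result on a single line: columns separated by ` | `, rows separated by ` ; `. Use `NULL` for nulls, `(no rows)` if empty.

Group readings by region.
Per group compute: ROUND(AVG(value), 2), MIN(hour), COUNT(*).
  central: ids {2, 9, 13} → ROUND(AVG(value), 2)=35.57, MIN(hour)=13, COUNT(*)=3
  east: ids {3, 11, 14} → ROUND(AVG(value), 2)=36.27, MIN(hour)=15, COUNT(*)=3
  north: ids {1, 5, 6, 8, 12} → ROUND(AVG(value), 2)=30.68, MIN(hour)=0, COUNT(*)=5
  south: ids {4, 7, 10} → ROUND(AVG(value), 2)=38.5, MIN(hour)=9, COUNT(*)=3

central | 35.57 | 13 | 3 ; east | 36.27 | 15 | 3 ; north | 30.68 | 0 | 5 ; south | 38.5 | 9 | 3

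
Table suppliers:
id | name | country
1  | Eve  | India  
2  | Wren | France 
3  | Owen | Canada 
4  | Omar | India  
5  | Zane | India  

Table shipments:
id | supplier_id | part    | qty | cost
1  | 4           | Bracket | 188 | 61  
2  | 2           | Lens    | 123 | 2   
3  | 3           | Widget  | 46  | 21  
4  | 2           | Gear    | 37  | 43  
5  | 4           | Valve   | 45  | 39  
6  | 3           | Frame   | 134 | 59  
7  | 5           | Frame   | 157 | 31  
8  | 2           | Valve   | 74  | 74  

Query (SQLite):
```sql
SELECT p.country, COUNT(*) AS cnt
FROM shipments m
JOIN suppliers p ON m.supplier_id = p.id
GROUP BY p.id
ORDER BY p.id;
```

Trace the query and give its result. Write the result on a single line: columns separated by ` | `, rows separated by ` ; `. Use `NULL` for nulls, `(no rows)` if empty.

Join each shipments row to its suppliers via supplier_id.
Group joined rows by suppliers.id; compute COUNT(*) per group.
  2: ids {2, 4, 8} → COUNT(*)=3
  3: ids {3, 6} → COUNT(*)=2
  4: ids {1, 5} → COUNT(*)=2
  5: ids {7} → COUNT(*)=1

France | 3 ; Canada | 2 ; India | 2 ; India | 1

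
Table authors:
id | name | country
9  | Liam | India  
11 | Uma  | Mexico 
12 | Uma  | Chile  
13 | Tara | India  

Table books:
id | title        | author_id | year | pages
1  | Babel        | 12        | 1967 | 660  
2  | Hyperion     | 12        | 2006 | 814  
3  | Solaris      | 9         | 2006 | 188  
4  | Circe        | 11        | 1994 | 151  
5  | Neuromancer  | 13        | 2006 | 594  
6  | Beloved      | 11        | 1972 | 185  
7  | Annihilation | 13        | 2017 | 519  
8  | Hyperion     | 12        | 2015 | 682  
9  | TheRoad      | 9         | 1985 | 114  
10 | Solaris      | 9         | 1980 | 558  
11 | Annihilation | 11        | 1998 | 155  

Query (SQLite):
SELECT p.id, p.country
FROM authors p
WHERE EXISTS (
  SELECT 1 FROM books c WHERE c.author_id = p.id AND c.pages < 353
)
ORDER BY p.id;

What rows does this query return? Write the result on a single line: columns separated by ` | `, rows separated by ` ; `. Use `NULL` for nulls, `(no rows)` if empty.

9 | India ; 11 | Mexico

For each authors row, check whether any books with matching author_id has pages < 353.
Keep rows where that is true.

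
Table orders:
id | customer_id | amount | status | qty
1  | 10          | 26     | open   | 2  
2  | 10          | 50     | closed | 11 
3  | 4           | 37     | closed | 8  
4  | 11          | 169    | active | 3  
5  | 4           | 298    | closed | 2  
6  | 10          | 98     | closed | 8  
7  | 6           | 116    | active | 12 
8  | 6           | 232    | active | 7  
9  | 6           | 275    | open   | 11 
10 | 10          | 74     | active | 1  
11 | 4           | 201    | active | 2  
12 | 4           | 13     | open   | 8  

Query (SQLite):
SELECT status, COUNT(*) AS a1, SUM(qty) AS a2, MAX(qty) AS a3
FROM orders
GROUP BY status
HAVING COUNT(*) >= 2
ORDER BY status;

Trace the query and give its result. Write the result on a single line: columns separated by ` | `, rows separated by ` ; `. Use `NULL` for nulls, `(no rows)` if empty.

Group orders by status.
Per group compute: COUNT(*), SUM(qty), MAX(qty).
HAVING: drop groups with fewer than 2 rows.
  active: ids {4, 7, 8, 10, 11} → COUNT(*)=5, SUM(qty)=25, MAX(qty)=12
  closed: ids {2, 3, 5, 6} → COUNT(*)=4, SUM(qty)=29, MAX(qty)=11
  open: ids {1, 9, 12} → COUNT(*)=3, SUM(qty)=21, MAX(qty)=11

active | 5 | 25 | 12 ; closed | 4 | 29 | 11 ; open | 3 | 21 | 11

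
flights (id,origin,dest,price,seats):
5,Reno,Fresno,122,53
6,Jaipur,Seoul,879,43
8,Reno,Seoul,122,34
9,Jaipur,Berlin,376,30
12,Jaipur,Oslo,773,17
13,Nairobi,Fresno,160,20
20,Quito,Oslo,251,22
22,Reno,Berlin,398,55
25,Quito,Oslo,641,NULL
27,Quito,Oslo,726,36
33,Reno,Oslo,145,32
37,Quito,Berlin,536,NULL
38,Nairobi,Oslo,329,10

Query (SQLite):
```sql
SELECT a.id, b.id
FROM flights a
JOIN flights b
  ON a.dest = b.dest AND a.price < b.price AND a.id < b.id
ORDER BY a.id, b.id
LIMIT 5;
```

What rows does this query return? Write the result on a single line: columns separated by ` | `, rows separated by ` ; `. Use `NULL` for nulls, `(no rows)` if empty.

5 | 13 ; 9 | 22 ; 9 | 37 ; 20 | 25 ; 20 | 27

Pairs (a,b) with same dest, a.price < b.price, a.id < b.id.
dest groups: Berlin:{9,22,37} Fresno:{5,13} Oslo:{12,20,25,27,33,38} Seoul:{6,8}
Ordered by (a.id, b.id); first 5.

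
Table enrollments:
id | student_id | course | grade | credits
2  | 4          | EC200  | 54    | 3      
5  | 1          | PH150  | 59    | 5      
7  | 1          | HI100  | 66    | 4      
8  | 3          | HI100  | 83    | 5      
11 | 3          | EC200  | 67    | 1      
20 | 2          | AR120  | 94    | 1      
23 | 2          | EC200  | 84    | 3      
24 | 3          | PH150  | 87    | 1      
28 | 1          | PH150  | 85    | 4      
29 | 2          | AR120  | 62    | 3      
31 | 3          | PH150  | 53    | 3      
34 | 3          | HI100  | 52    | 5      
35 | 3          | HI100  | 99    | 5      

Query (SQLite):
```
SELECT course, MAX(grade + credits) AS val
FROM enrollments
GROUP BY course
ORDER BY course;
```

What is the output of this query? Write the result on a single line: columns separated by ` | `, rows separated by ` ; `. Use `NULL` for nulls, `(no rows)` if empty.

For each row compute grade + credits.
Group by course; take MAX of the expression per group.
  AR120: ids {20, 29} → MAX(grade + credits)=95
  EC200: ids {2, 11, 23} → MAX(grade + credits)=87
  HI100: ids {7, 8, 34, 35} → MAX(grade + credits)=104
  PH150: ids {5, 24, 28, 31} → MAX(grade + credits)=89

AR120 | 95 ; EC200 | 87 ; HI100 | 104 ; PH150 | 89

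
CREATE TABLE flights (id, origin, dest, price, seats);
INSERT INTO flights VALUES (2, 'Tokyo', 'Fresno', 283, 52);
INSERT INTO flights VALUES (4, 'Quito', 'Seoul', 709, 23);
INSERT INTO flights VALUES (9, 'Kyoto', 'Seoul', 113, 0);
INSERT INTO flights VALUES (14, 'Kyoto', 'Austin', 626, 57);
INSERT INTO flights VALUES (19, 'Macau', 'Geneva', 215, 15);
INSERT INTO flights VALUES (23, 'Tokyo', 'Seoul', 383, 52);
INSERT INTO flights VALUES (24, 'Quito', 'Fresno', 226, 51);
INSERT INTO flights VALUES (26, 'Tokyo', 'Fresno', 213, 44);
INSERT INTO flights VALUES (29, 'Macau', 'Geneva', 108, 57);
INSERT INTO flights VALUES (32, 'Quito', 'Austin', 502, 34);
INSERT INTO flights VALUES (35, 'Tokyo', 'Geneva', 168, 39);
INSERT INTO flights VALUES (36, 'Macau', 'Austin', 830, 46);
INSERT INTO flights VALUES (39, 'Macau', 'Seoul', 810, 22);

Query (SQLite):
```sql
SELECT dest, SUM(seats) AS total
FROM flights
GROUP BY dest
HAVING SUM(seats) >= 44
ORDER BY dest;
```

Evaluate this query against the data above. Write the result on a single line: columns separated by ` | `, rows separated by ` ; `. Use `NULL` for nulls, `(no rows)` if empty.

Austin | 137 ; Fresno | 147 ; Geneva | 111 ; Seoul | 97

Partition flights by dest; compute SUM(seats) within each group.
HAVING: keep groups where SUM(seats) >= 44.
  Austin: ids {14, 32, 36} → SUM(seats)=137
  Fresno: ids {2, 24, 26} → SUM(seats)=147
  Geneva: ids {19, 29, 35} → SUM(seats)=111
  Seoul: ids {4, 9, 23, 39} → SUM(seats)=97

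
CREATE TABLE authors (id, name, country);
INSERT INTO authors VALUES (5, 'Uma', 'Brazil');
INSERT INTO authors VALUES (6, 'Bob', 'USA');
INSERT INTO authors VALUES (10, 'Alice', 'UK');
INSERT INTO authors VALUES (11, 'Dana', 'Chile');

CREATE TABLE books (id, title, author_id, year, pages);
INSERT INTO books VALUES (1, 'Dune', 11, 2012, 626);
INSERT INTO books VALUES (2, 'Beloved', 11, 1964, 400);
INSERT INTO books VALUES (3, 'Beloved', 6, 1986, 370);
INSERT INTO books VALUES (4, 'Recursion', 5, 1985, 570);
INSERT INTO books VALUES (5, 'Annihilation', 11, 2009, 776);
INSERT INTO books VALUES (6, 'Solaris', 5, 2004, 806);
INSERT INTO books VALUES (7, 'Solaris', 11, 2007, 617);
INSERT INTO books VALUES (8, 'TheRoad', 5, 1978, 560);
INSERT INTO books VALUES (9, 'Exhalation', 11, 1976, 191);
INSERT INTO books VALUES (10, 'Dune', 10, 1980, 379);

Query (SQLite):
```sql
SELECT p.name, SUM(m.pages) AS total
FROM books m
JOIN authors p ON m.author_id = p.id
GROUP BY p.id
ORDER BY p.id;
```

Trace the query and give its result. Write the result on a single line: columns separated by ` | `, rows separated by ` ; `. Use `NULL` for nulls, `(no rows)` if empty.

Join each books row to its authors via author_id.
Group joined rows by authors.id; compute SUM(m.pages) per group.
  5: ids {4, 6, 8} → SUM(m.pages)=1936
  6: ids {3} → SUM(m.pages)=370
  10: ids {10} → SUM(m.pages)=379
  11: ids {1, 2, 5, 7, 9} → SUM(m.pages)=2610

Uma | 1936 ; Bob | 370 ; Alice | 379 ; Dana | 2610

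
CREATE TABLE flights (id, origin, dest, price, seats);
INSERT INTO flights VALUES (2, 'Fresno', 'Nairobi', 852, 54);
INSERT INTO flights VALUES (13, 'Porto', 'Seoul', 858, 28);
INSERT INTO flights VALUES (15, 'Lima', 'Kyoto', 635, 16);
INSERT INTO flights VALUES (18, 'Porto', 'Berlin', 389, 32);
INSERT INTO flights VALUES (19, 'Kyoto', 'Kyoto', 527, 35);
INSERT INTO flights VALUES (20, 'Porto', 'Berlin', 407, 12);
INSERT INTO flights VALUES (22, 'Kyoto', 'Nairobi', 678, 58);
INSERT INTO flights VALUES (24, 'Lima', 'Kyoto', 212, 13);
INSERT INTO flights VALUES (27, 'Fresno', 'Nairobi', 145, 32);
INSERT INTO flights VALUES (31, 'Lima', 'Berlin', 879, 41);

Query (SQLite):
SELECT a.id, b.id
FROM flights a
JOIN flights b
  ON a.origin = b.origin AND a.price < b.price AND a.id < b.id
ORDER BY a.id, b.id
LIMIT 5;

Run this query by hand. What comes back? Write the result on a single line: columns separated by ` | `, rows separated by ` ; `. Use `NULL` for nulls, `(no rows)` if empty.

15 | 31 ; 18 | 20 ; 19 | 22 ; 24 | 31

Pairs (a,b) with same origin, a.price < b.price, a.id < b.id.
origin groups: Fresno:{2,27} Kyoto:{19,22} Lima:{15,24,31} Porto:{13,18,20}
Ordered by (a.id, b.id); first 5.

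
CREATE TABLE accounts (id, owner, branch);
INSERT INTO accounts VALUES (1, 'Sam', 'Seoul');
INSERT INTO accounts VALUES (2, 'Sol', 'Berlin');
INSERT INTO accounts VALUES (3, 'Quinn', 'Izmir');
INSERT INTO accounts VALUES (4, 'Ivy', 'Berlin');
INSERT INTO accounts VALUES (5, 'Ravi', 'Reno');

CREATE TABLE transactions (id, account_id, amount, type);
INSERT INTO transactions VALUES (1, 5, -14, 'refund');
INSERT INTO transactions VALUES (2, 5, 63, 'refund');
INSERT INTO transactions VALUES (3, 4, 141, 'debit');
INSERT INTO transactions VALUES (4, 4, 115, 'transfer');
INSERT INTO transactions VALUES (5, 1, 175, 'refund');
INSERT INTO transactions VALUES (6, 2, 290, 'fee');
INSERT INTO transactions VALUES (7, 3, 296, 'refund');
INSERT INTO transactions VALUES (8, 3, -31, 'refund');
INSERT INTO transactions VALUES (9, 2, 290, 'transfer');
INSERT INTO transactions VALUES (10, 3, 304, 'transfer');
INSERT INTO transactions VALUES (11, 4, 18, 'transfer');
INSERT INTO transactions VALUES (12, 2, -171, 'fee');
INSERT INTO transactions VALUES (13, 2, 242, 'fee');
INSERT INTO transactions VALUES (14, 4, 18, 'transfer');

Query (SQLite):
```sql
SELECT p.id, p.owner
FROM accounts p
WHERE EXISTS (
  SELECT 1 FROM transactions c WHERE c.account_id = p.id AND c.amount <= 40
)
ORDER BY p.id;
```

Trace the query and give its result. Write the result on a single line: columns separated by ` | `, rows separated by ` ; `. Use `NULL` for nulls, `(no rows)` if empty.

For each accounts row, check whether any transactions with matching account_id has amount <= 40.
Keep rows where that is true.

2 | Sol ; 3 | Quinn ; 4 | Ivy ; 5 | Ravi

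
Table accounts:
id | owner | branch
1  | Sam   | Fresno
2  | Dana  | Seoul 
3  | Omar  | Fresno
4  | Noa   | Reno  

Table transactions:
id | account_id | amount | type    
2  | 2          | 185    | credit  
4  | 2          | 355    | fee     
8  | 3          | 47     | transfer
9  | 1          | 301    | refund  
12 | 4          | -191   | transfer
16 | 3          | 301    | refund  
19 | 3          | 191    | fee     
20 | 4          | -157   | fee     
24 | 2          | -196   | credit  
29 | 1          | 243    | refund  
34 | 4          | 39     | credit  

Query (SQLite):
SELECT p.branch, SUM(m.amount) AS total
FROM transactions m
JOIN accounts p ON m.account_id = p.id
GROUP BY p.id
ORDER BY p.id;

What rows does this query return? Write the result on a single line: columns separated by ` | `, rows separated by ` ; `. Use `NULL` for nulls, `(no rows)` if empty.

Join each transactions row to its accounts via account_id.
Group joined rows by accounts.id; compute SUM(m.amount) per group.
  1: ids {9, 29} → SUM(m.amount)=544
  2: ids {2, 4, 24} → SUM(m.amount)=344
  3: ids {8, 16, 19} → SUM(m.amount)=539
  4: ids {12, 20, 34} → SUM(m.amount)=-309

Fresno | 544 ; Seoul | 344 ; Fresno | 539 ; Reno | -309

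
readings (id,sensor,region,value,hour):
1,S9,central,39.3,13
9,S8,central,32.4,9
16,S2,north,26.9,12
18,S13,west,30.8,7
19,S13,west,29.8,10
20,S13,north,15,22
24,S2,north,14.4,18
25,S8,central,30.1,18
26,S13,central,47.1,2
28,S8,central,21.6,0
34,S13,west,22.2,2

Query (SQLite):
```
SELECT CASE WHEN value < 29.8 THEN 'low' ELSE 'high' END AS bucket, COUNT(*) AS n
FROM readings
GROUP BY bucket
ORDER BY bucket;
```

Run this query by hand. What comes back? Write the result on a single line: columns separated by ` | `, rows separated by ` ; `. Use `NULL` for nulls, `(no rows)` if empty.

Bucket rows by value < 29.8 → 'low' else 'high'; count each bucket.

high | 6 ; low | 5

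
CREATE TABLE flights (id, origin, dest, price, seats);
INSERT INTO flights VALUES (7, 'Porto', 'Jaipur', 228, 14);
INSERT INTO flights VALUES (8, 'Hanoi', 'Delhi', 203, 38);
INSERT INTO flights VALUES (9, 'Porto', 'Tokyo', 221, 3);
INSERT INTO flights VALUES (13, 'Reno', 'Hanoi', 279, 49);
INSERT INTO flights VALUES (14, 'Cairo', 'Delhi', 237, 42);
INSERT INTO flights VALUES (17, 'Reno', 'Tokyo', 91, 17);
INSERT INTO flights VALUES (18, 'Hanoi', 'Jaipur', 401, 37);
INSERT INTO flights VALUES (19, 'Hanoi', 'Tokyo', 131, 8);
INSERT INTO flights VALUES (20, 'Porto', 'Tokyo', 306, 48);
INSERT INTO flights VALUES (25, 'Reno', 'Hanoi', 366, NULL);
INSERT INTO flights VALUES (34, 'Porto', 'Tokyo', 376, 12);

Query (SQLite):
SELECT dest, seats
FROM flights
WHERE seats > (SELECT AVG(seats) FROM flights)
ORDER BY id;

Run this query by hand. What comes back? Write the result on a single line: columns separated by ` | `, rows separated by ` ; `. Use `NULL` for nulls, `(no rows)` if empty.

Scalar subquery: AVG(seats) over all flights rows = 26.8.
Keep rows where seats > that value.

Delhi | 38 ; Hanoi | 49 ; Delhi | 42 ; Jaipur | 37 ; Tokyo | 48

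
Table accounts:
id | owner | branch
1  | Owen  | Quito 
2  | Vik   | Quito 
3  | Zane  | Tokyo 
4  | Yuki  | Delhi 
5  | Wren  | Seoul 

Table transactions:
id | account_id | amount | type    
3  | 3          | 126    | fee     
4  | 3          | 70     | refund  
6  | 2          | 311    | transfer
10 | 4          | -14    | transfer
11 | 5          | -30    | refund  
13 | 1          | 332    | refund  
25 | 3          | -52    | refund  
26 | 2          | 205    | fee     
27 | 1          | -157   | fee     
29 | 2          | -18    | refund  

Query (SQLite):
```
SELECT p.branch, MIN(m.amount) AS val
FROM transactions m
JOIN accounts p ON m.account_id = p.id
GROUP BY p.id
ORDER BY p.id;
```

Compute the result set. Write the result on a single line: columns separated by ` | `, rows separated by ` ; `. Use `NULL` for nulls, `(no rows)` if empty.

Join each transactions row to its accounts via account_id.
Group joined rows by accounts.id; compute MIN(m.amount) per group.
  1: ids {13, 27} → MIN(m.amount)=-157
  2: ids {6, 26, 29} → MIN(m.amount)=-18
  3: ids {3, 4, 25} → MIN(m.amount)=-52
  4: ids {10} → MIN(m.amount)=-14
  5: ids {11} → MIN(m.amount)=-30

Quito | -157 ; Quito | -18 ; Tokyo | -52 ; Delhi | -14 ; Seoul | -30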